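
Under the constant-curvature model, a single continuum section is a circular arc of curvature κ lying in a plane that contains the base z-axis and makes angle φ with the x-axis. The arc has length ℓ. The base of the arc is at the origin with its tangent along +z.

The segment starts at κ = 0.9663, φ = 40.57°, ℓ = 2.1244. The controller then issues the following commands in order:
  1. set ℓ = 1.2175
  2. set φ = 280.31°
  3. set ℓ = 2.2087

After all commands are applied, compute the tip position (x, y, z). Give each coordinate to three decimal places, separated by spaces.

initial: κ=0.9663, φ=40.57°, ℓ=2.1244
cmd 1: set ℓ=1.2175 → (κ,φ,ℓ)=(0.9663,40.57°,1.2175) → tip=(0.4841,0.4145,0.9555)
cmd 2: set φ=280.31° → (κ,φ,ℓ)=(0.9663,280.31°,1.2175) → tip=(0.1141,-0.6270,0.9555)
cmd 3: set ℓ=2.2087 → (κ,φ,ℓ)=(0.9663,280.31°,2.2087) → tip=(0.2841,-1.5620,0.8749)

0.284 -1.562 0.875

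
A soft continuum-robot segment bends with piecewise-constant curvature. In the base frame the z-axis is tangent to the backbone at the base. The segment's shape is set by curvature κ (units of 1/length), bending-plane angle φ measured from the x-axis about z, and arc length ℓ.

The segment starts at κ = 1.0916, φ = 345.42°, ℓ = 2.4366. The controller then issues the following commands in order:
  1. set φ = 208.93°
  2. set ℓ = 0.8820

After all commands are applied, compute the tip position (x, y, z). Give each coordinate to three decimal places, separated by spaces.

initial: κ=1.0916, φ=345.42°, ℓ=2.4366
cmd 1: set φ=208.93° → (κ,φ,ℓ)=(1.0916,208.93°,2.4366) → tip=(-1.5123,-0.8358,0.4245)
cmd 2: set ℓ=0.8820 → (κ,φ,ℓ)=(1.0916,208.93°,0.8820) → tip=(-0.3438,-0.1900,0.7519)

-0.344 -0.190 0.752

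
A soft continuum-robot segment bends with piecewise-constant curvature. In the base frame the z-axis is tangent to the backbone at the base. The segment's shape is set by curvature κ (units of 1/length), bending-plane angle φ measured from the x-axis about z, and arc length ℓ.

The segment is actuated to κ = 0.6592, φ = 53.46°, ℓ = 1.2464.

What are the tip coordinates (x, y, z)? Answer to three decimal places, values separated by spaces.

θ = κ·ℓ = 0.6592 × 1.2464 = 0.82163 rad
ρ = (1 − cos θ)/κ = (1 − 0.68103)/0.6592 = 0.48387
z = sin θ / κ = 0.73225/0.6592 = 1.11082
x = ρ cos φ = 0.48387 × cos(53.46°) = 0.28809
y = ρ sin φ = 0.48387 × sin(53.46°) = 0.38876

0.288 0.389 1.111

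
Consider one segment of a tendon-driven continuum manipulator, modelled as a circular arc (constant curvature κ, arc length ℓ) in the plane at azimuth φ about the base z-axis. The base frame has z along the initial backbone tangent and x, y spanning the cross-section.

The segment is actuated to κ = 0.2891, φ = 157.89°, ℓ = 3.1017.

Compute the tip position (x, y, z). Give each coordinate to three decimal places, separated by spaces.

θ = κ·ℓ = 0.2891 × 3.1017 = 0.89670 rad
ρ = (1 − cos θ)/κ = (1 − 0.62419)/0.2891 = 1.29993
z = sin θ / κ = 0.78127/0.2891 = 2.70243
x = ρ cos φ = 1.29993 × cos(157.89°) = -1.20434
y = ρ sin φ = 1.29993 × sin(157.89°) = 0.48928

-1.204 0.489 2.702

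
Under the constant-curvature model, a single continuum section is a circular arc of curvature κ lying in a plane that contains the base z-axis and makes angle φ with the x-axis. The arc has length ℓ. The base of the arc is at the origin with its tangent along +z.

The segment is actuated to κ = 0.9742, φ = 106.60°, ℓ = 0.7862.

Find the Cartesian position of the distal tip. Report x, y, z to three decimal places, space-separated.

θ = κ·ℓ = 0.9742 × 0.7862 = 0.76592 rad
ρ = (1 − cos θ)/κ = (1 − 0.72075)/0.9742 = 0.28665
z = sin θ / κ = 0.69320/0.9742 = 0.71156
x = ρ cos φ = 0.28665 × cos(106.60°) = -0.08189
y = ρ sin φ = 0.28665 × sin(106.60°) = 0.27470

-0.082 0.275 0.712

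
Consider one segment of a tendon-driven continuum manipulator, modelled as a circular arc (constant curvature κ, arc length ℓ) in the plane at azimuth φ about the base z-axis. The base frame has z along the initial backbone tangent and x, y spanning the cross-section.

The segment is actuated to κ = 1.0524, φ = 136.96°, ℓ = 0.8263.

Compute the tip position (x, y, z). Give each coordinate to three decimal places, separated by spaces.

θ = κ·ℓ = 1.0524 × 0.8263 = 0.86960 rad
ρ = (1 − cos θ)/κ = (1 − 0.64513)/1.0524 = 0.33720
z = sin θ / κ = 0.76407/1.0524 = 0.72603
x = ρ cos φ = 0.33720 × cos(136.96°) = -0.24645
y = ρ sin φ = 0.33720 × sin(136.96°) = 0.23014

-0.246 0.230 0.726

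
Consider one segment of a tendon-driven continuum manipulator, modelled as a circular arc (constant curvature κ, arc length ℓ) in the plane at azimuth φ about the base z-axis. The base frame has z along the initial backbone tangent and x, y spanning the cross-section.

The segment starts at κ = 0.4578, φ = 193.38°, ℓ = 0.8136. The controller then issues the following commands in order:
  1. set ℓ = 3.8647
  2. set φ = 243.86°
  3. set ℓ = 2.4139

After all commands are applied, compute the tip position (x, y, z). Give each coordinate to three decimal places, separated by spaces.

-0.530 -1.080 1.952

initial: κ=0.4578, φ=193.38°, ℓ=0.8136
cmd 1: set ℓ=3.8647 → (κ,φ,ℓ)=(0.4578,193.38°,3.8647) → tip=(-2.5441,-0.6051,2.1415)
cmd 2: set φ=243.86° → (κ,φ,ℓ)=(0.4578,243.86°,3.8647) → tip=(-1.1521,-2.3476,2.1415)
cmd 3: set ℓ=2.4139 → (κ,φ,ℓ)=(0.4578,243.86°,2.4139) → tip=(-0.5302,-1.0804,1.9517)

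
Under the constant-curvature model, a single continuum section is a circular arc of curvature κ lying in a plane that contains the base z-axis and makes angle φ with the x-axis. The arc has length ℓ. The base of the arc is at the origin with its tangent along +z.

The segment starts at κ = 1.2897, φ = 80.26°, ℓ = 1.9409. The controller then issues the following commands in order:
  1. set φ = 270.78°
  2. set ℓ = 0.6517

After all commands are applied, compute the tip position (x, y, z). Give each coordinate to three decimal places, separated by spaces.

initial: κ=1.2897, φ=80.26°, ℓ=1.9409
cmd 1: set φ=270.78° → (κ,φ,ℓ)=(1.2897,270.78°,1.9409) → tip=(0.0190,-1.3979,0.4621)
cmd 2: set ℓ=0.6517 → (κ,φ,ℓ)=(1.2897,270.78°,0.6517) → tip=(0.0035,-0.2581,0.5776)

0.004 -0.258 0.578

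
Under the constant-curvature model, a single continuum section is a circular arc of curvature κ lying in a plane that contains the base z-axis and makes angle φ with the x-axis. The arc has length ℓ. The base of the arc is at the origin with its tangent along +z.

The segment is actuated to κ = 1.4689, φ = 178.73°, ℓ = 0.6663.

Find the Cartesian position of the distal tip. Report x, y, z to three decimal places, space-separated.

-0.301 0.007 0.565

θ = κ·ℓ = 1.4689 × 0.6663 = 0.97873 rad
ρ = (1 − cos θ)/κ = (1 − 0.55808)/1.4689 = 0.30085
z = sin θ / κ = 0.82979/1.4689 = 0.56490
x = ρ cos φ = 0.30085 × cos(178.73°) = -0.30078
y = ρ sin φ = 0.30085 × sin(178.73°) = 0.00667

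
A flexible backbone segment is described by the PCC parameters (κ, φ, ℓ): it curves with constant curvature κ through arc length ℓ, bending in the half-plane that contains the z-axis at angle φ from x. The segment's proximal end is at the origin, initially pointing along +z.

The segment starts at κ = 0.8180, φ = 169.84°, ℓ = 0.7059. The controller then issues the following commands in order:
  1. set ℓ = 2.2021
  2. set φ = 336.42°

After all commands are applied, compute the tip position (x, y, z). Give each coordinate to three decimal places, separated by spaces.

initial: κ=0.8180, φ=169.84°, ℓ=0.7059
cmd 1: set ℓ=2.2021 → (κ,φ,ℓ)=(0.8180,169.84°,2.2021) → tip=(-1.4783,0.2649,1.1902)
cmd 2: set φ=336.42° → (κ,φ,ℓ)=(0.8180,336.42°,2.2021) → tip=(1.3764,-0.6008,1.1902)

1.376 -0.601 1.190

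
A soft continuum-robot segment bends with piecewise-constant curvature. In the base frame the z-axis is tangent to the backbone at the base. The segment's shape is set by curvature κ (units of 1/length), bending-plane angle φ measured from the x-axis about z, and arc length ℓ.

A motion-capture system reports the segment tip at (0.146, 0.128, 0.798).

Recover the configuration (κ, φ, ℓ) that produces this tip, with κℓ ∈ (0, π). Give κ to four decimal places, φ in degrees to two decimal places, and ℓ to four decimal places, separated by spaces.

ρ = √(x²+y²) = √(0.146² + 0.128²) = 0.19416
φ = atan2(y, x) mod 360° = atan2(0.128, 0.146) = 41.2414°
|p|² = ρ² + z² = 0.19416² + 0.798² = 0.67450
κ = 2ρ / |p|² = 2×0.19416 / 0.67450 = 0.57573
θ = 2·atan2(ρ, z) = 2·atan2(0.19416, 0.798) = 0.47735 rad
ℓ = θ/κ = 0.47735/0.57573 = 0.82913

0.5757 41.24 0.8291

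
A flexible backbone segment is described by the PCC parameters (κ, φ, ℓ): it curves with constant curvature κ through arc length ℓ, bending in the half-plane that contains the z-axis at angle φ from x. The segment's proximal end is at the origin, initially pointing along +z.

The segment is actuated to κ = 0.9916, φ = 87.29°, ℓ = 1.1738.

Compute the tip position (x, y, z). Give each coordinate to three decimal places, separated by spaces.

0.029 0.609 0.926

θ = κ·ℓ = 0.9916 × 1.1738 = 1.16394 rad
ρ = (1 − cos θ)/κ = (1 − 0.39572)/0.9916 = 0.60939
z = sin θ / κ = 0.91837/0.9916 = 0.92615
x = ρ cos φ = 0.60939 × cos(87.29°) = 0.02881
y = ρ sin φ = 0.60939 × sin(87.29°) = 0.60871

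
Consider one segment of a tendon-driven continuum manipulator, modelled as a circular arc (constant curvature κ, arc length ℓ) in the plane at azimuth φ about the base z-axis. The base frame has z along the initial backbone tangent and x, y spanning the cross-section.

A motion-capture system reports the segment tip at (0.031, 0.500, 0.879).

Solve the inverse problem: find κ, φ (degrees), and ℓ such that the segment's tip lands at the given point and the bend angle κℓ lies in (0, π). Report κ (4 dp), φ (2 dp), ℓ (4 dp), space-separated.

ρ = √(x²+y²) = √(0.031² + 0.500²) = 0.50096
φ = atan2(y, x) mod 360° = atan2(0.500, 0.031) = 86.4522°
|p|² = ρ² + z² = 0.50096² + 0.879² = 1.02360
κ = 2ρ / |p|² = 2×0.50096 / 1.02360 = 0.97882
θ = 2·atan2(ρ, z) = 2·atan2(0.50096, 0.879) = 1.03602 rad
ℓ = θ/κ = 1.03602/0.97882 = 1.05844

0.9788 86.45 1.0584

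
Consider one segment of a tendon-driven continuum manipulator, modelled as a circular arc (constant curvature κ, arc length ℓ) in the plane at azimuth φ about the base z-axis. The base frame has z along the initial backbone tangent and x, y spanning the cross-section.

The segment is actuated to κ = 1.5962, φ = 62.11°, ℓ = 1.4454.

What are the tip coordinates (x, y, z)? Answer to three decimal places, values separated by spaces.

0.490 0.926 0.464

θ = κ·ℓ = 1.5962 × 1.4454 = 2.30715 rad
ρ = (1 − cos θ)/κ = (1 − -0.67159)/1.5962 = 1.04723
z = sin θ / κ = 0.74092/1.5962 = 0.46418
x = ρ cos φ = 1.04723 × cos(62.11°) = 0.48987
y = ρ sin φ = 1.04723 × sin(62.11°) = 0.92559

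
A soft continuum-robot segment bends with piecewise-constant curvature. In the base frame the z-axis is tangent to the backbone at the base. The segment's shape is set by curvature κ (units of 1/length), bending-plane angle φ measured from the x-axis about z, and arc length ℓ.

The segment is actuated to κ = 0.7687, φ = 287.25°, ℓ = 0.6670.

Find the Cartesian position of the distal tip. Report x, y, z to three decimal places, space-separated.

θ = κ·ℓ = 0.7687 × 0.6670 = 0.51272 rad
ρ = (1 − cos θ)/κ = (1 − 0.87141)/0.7687 = 0.16728
z = sin θ / κ = 0.49055/0.7687 = 0.63816
x = ρ cos φ = 0.16728 × cos(287.25°) = 0.04961
y = ρ sin φ = 0.16728 × sin(287.25°) = -0.15976

0.050 -0.160 0.638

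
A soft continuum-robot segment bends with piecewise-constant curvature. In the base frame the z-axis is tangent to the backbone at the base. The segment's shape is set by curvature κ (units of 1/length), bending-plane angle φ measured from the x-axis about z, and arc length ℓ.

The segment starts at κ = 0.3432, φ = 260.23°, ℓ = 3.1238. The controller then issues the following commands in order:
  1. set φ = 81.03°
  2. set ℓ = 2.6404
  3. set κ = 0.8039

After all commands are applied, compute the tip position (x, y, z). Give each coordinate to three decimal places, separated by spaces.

0.296 1.873 1.059

initial: κ=0.3432, φ=260.23°, ℓ=3.1238
cmd 1: set φ=81.03° → (κ,φ,ℓ)=(0.3432,81.03°,3.1238) → tip=(0.2370,1.5015,2.5589)
cmd 2: set ℓ=2.6404 → (κ,φ,ℓ)=(0.3432,81.03°,2.6404) → tip=(0.1741,1.1030,2.2936)
cmd 3: set κ=0.8039 → (κ,φ,ℓ)=(0.8039,81.03°,2.6404) → tip=(0.2956,1.8729,1.0593)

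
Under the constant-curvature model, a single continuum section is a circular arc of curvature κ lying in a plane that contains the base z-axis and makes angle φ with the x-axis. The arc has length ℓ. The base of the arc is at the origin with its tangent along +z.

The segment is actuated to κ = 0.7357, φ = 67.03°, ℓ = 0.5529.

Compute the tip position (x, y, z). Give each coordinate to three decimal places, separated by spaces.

0.043 0.102 0.538

θ = κ·ℓ = 0.7357 × 0.5529 = 0.40677 rad
ρ = (1 − cos θ)/κ = (1 − 0.91840)/0.7357 = 0.11091
z = sin θ / κ = 0.39564/0.7357 = 0.53778
x = ρ cos φ = 0.11091 × cos(67.03°) = 0.04328
y = ρ sin φ = 0.11091 × sin(67.03°) = 0.10212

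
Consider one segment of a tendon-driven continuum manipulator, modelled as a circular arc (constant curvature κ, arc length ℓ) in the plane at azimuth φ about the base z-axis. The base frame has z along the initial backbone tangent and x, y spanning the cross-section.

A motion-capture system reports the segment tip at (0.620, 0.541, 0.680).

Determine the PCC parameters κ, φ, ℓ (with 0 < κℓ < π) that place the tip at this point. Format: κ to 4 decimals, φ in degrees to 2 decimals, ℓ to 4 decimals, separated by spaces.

ρ = √(x²+y²) = √(0.620² + 0.541²) = 0.82285
φ = atan2(y, x) mod 360° = atan2(0.541, 0.620) = 41.1073°
|p|² = ρ² + z² = 0.82285² + 0.680² = 1.13948
κ = 2ρ / |p|² = 2×0.82285 / 1.13948 = 1.44425
θ = 2·atan2(ρ, z) = 2·atan2(0.82285, 0.680) = 1.76033 rad
ℓ = θ/κ = 1.76033/1.44425 = 1.21885

1.4443 41.11 1.2189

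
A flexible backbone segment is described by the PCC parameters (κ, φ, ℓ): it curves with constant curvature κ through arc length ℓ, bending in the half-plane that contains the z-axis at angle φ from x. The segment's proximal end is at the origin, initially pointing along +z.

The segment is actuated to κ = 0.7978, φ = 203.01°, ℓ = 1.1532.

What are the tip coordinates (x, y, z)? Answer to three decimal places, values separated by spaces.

θ = κ·ℓ = 0.7978 × 1.1532 = 0.92002 rad
ρ = (1 − cos θ)/κ = (1 − 0.60580)/0.7978 = 0.49411
z = sin θ / κ = 0.79562/0.7978 = 0.99726
x = ρ cos φ = 0.49411 × cos(203.01°) = -0.45479
y = ρ sin φ = 0.49411 × sin(203.01°) = -0.19314

-0.455 -0.193 0.997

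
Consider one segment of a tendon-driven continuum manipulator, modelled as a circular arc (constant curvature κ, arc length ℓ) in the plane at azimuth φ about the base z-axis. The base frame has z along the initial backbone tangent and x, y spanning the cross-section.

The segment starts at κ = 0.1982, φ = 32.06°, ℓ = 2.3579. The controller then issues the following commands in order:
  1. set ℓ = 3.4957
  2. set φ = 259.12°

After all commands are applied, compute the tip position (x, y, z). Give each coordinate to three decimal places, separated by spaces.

initial: κ=0.1982, φ=32.06°, ℓ=2.3579
cmd 1: set ℓ=3.4957 → (κ,φ,ℓ)=(0.1982,32.06°,3.4957) → tip=(0.9859,0.6175,3.2227)
cmd 2: set φ=259.12° → (κ,φ,ℓ)=(0.1982,259.12°,3.4957) → tip=(-0.2196,-1.1424,3.2227)

-0.220 -1.142 3.223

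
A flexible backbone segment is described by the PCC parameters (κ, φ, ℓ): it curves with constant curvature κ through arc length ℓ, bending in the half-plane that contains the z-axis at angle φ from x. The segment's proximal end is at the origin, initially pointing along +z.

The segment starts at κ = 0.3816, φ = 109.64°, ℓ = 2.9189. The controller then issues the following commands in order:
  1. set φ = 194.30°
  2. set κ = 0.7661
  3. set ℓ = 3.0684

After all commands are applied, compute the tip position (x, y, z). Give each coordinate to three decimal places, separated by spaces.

initial: κ=0.3816, φ=109.64°, ℓ=2.9189
cmd 1: set φ=194.30° → (κ,φ,ℓ)=(0.3816,194.30°,2.9189) → tip=(-1.4190,-0.3617,2.3517)
cmd 2: set κ=0.7661 → (κ,φ,ℓ)=(0.7661,194.30°,2.9189) → tip=(-2.0457,-0.5215,1.0269)
cmd 3: set ℓ=3.0684 → (κ,φ,ℓ)=(0.7661,194.30°,3.0684) → tip=(-2.1543,-0.5491,0.9281)

-2.154 -0.549 0.928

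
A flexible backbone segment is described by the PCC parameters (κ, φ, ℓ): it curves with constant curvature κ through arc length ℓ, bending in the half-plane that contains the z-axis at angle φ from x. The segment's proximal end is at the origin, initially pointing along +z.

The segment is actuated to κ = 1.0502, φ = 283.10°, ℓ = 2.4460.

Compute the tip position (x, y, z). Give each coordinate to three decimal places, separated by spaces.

θ = κ·ℓ = 1.0502 × 2.4460 = 2.56879 rad
ρ = (1 − cos θ)/κ = (1 − -0.84038)/1.0502 = 1.75241
z = sin θ / κ = 0.54199/1.0502 = 0.51608
x = ρ cos φ = 1.75241 × cos(283.10°) = 0.39719
y = ρ sin φ = 1.75241 × sin(283.10°) = -1.70681

0.397 -1.707 0.516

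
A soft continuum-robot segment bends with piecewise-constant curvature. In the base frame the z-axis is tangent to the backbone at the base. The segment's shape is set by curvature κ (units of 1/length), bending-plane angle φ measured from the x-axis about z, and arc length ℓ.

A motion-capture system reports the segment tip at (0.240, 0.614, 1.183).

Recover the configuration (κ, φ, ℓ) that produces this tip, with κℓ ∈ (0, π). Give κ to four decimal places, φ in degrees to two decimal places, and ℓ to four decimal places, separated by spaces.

ρ = √(x²+y²) = √(0.240² + 0.614²) = 0.65924
φ = atan2(y, x) mod 360° = atan2(0.614, 0.240) = 68.6505°
|p|² = ρ² + z² = 0.65924² + 1.183² = 1.83409
κ = 2ρ / |p|² = 2×0.65924 / 1.83409 = 0.71888
θ = 2·atan2(ρ, z) = 2·atan2(0.65924, 1.183) = 1.01680 rad
ℓ = θ/κ = 1.01680/0.71888 = 1.41443

0.7189 68.65 1.4144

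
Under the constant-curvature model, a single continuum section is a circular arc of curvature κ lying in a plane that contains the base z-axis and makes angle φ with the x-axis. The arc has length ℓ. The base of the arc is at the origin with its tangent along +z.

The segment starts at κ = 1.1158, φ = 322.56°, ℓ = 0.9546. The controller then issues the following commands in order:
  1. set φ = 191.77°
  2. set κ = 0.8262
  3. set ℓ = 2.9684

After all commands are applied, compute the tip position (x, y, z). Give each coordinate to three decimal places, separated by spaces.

initial: κ=1.1158, φ=322.56°, ℓ=0.9546
cmd 1: set φ=191.77° → (κ,φ,ℓ)=(1.1158,191.77°,0.9546) → tip=(-0.4524,-0.0943,0.7841)
cmd 2: set κ=0.8262 → (κ,φ,ℓ)=(0.8262,191.77°,0.9546) → tip=(-0.3498,-0.0729,0.8587)
cmd 3: set ℓ=2.9684 → (κ,φ,ℓ)=(0.8262,191.77°,2.9684) → tip=(-2.0994,-0.4375,0.7696)

-2.099 -0.437 0.770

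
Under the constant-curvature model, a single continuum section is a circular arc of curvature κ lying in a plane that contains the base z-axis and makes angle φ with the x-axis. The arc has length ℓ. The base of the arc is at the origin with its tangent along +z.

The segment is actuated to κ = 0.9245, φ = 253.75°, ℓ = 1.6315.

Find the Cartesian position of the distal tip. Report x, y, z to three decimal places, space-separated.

θ = κ·ℓ = 0.9245 × 1.6315 = 1.50832 rad
ρ = (1 − cos θ)/κ = (1 − 0.06243)/0.9245 = 1.01413
z = sin θ / κ = 0.99805/0.9245 = 1.07956
x = ρ cos φ = 1.01413 × cos(253.75°) = -0.28378
y = ρ sin φ = 1.01413 × sin(253.75°) = -0.97362

-0.284 -0.974 1.080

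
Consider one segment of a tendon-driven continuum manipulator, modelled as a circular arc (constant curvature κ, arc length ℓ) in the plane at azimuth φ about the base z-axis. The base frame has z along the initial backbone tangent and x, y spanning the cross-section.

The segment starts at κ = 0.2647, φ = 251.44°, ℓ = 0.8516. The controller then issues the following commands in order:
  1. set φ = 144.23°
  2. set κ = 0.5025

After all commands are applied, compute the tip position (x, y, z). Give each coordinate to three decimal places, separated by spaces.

initial: κ=0.2647, φ=251.44°, ℓ=0.8516
cmd 1: set φ=144.23° → (κ,φ,ℓ)=(0.2647,144.23°,0.8516) → tip=(-0.0775,0.0559,0.8444)
cmd 2: set κ=0.5025 → (κ,φ,ℓ)=(0.5025,144.23°,0.8516) → tip=(-0.1456,0.1049,0.8258)

-0.146 0.105 0.826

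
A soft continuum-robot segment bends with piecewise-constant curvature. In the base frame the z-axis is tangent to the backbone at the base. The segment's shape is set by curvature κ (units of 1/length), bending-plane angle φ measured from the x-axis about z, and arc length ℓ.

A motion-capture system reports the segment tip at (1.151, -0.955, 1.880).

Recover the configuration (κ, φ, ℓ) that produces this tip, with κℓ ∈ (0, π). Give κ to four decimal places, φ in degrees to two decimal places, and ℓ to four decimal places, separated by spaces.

ρ = √(x²+y²) = √(1.151² + -0.955²) = 1.49560
φ = atan2(y, x) mod 360° = atan2(-0.955, 1.151) = 320.3171°
|p|² = ρ² + z² = 1.49560² + 1.880² = 5.77123
κ = 2ρ / |p|² = 2×1.49560 / 5.77123 = 0.51830
θ = 2·atan2(ρ, z) = 2·atan2(1.49560, 1.880) = 1.34402 rad
ℓ = θ/κ = 1.34402/0.51830 = 2.59316

0.5183 320.32 2.5932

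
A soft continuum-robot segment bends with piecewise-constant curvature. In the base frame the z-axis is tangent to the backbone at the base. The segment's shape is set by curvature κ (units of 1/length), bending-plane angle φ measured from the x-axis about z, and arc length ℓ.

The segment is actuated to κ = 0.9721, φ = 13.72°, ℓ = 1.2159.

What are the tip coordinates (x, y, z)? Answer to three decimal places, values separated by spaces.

θ = κ·ℓ = 0.9721 × 1.2159 = 1.18198 rad
ρ = (1 − cos θ)/κ = (1 − 0.37910)/0.9721 = 0.63872
z = sin θ / κ = 0.92536/0.9721 = 0.95192
x = ρ cos φ = 0.63872 × cos(13.72°) = 0.62050
y = ρ sin φ = 0.63872 × sin(13.72°) = 0.15149

0.620 0.151 0.952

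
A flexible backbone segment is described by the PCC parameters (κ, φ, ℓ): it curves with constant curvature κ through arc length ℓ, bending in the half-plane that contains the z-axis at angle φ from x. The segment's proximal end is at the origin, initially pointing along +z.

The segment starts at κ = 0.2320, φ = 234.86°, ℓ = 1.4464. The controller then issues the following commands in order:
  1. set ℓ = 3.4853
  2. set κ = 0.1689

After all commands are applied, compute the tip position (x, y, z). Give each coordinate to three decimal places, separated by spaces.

-0.574 -0.815 3.287

initial: κ=0.2320, φ=234.86°, ℓ=1.4464
cmd 1: set ℓ=3.4853 → (κ,φ,ℓ)=(0.2320,234.86°,3.4853) → tip=(-0.7678,-1.0909,3.1177)
cmd 2: set κ=0.1689 → (κ,φ,ℓ)=(0.1689,234.86°,3.4853) → tip=(-0.5736,-0.8149,3.2875)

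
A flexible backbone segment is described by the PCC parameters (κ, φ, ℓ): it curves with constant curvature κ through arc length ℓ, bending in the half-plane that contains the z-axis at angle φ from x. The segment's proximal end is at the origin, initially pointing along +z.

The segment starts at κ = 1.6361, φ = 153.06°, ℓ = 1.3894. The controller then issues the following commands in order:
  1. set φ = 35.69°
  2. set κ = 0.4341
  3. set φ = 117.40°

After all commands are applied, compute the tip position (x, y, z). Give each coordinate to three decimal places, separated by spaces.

-0.187 0.361 1.307

initial: κ=1.6361, φ=153.06°, ℓ=1.3894
cmd 1: set φ=35.69° → (κ,φ,ℓ)=(1.6361,35.69°,1.3894) → tip=(0.8171,0.5869,0.4665)
cmd 2: set κ=0.4341 → (κ,φ,ℓ)=(0.4341,35.69°,1.3894) → tip=(0.3301,0.2371,1.3067)
cmd 3: set φ=117.40° → (κ,φ,ℓ)=(0.4341,117.40°,1.3894) → tip=(-0.1870,0.3609,1.3067)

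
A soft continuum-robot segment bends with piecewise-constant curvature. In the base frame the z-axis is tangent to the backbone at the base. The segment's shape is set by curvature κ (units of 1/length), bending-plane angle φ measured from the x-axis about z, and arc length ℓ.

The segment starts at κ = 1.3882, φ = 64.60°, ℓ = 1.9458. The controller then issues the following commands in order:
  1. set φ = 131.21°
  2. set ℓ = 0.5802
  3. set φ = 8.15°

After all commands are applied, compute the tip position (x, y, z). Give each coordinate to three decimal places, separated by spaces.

0.219 0.031 0.519

initial: κ=1.3882, φ=64.60°, ℓ=1.9458
cmd 1: set φ=131.21° → (κ,φ,ℓ)=(1.3882,131.21°,1.9458) → tip=(-0.9039,1.0321,0.3071)
cmd 2: set ℓ=0.5802 → (κ,φ,ℓ)=(1.3882,131.21°,0.5802) → tip=(-0.1458,0.1665,0.5195)
cmd 3: set φ=8.15° → (κ,φ,ℓ)=(1.3882,8.15°,0.5802) → tip=(0.2191,0.0314,0.5195)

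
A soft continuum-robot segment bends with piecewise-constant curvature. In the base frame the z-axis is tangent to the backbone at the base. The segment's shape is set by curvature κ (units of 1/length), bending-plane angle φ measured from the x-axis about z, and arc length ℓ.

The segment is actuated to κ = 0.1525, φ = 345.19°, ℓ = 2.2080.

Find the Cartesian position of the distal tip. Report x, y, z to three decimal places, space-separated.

0.356 -0.094 2.167

θ = κ·ℓ = 0.1525 × 2.2080 = 0.33672 rad
ρ = (1 − cos θ)/κ = (1 − 0.94384)/0.1525 = 0.36824
z = sin θ / κ = 0.33039/0.1525 = 2.16651
x = ρ cos φ = 0.36824 × cos(345.19°) = 0.35601
y = ρ sin φ = 0.36824 × sin(345.19°) = -0.09413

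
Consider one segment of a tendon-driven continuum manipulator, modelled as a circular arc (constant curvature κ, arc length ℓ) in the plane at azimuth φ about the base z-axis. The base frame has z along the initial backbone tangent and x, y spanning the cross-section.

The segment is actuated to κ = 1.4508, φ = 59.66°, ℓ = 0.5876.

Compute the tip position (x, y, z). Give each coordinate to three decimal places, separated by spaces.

θ = κ·ℓ = 1.4508 × 0.5876 = 0.85249 rad
ρ = (1 − cos θ)/κ = (1 − 0.65811)/1.4508 = 0.23566
z = sin θ / κ = 0.75292/1.4508 = 0.51897
x = ρ cos φ = 0.23566 × cos(59.66°) = 0.11904
y = ρ sin φ = 0.23566 × sin(59.66°) = 0.20338

0.119 0.203 0.519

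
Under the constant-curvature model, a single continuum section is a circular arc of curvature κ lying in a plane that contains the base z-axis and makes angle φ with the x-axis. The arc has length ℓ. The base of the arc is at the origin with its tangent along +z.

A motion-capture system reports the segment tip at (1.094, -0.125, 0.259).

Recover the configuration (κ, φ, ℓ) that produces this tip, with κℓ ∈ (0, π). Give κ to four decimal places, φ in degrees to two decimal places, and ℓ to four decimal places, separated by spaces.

ρ = √(x²+y²) = √(1.094² + -0.125²) = 1.10112
φ = atan2(y, x) mod 360° = atan2(-0.125, 1.094) = 353.4817°
|p|² = ρ² + z² = 1.10112² + 0.259² = 1.27954
κ = 2ρ / |p|² = 2×1.10112 / 1.27954 = 1.72111
θ = 2·atan2(ρ, z) = 2·atan2(1.10112, 0.259) = 2.67956 rad
ℓ = θ/κ = 2.67956/1.72111 = 1.55688

1.7211 353.48 1.5569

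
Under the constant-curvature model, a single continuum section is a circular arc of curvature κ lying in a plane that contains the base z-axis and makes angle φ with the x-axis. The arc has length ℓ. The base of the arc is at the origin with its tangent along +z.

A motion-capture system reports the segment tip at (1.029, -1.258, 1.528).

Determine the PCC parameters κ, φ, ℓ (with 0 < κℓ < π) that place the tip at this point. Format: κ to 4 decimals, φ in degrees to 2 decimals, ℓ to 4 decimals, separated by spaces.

0.6532 309.28 2.4991

ρ = √(x²+y²) = √(1.029² + -1.258²) = 1.62524
φ = atan2(y, x) mod 360° = atan2(-1.258, 1.029) = 309.2820°
|p|² = ρ² + z² = 1.62524² + 1.528² = 4.97619
κ = 2ρ / |p|² = 2×1.62524 / 4.97619 = 0.65321
θ = 2·atan2(ρ, z) = 2·atan2(1.62524, 1.528) = 1.63245 rad
ℓ = θ/κ = 1.63245/0.65321 = 2.49914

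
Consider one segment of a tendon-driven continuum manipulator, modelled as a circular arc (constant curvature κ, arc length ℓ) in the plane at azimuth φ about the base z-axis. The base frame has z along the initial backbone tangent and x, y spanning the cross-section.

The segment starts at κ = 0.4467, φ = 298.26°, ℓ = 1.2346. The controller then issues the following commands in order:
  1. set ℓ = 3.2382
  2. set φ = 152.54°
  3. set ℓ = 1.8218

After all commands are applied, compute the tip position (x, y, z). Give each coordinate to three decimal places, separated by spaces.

initial: κ=0.4467, φ=298.26°, ℓ=1.2346
cmd 1: set ℓ=3.2382 → (κ,φ,ℓ)=(0.4467,298.26°,3.2382) → tip=(0.9285,-1.7274,2.2214)
cmd 2: set φ=152.54° → (κ,φ,ℓ)=(0.4467,152.54°,3.2382) → tip=(-1.7402,0.9043,2.2214)
cmd 3: set ℓ=1.8218 → (κ,φ,ℓ)=(0.4467,152.54°,1.8218) → tip=(-0.6223,0.3234,1.6273)

-0.622 0.323 1.627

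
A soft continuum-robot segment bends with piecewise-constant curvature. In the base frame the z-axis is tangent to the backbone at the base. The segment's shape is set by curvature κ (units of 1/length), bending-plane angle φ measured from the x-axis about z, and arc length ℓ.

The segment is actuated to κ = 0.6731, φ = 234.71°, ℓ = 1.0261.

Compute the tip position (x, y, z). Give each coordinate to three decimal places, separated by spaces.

-0.197 -0.278 0.946

θ = κ·ℓ = 0.6731 × 1.0261 = 0.69067 rad
ρ = (1 − cos θ)/κ = (1 − 0.77082)/0.6731 = 0.34048
z = sin θ / κ = 0.63705/0.6731 = 0.94645
x = ρ cos φ = 0.34048 × cos(234.71°) = -0.19670
y = ρ sin φ = 0.34048 × sin(234.71°) = -0.27792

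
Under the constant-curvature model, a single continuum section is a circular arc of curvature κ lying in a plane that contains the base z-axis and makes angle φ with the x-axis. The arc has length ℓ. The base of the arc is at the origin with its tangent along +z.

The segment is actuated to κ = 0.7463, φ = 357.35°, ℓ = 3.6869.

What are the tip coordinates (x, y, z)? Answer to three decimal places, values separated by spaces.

θ = κ·ℓ = 0.7463 × 3.6869 = 2.75153 rad
ρ = (1 − cos θ)/κ = (1 − -0.92489)/0.7463 = 2.57924
z = sin θ / κ = 0.38024/0.7463 = 0.50950
x = ρ cos φ = 2.57924 × cos(357.35°) = 2.57648
y = ρ sin φ = 2.57924 × sin(357.35°) = -0.11925

2.576 -0.119 0.510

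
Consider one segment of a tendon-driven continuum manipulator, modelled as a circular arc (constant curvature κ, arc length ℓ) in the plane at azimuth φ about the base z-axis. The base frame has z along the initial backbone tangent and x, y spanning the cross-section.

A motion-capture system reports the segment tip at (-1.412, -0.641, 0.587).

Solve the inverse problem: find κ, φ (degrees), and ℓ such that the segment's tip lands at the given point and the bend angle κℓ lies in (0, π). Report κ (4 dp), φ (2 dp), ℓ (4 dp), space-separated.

1.1281 204.42 2.1433

ρ = √(x²+y²) = √(-1.412² + -0.641²) = 1.55069
φ = atan2(y, x) mod 360° = atan2(-0.641, -1.412) = 204.4164°
|p|² = ρ² + z² = 1.55069² + 0.587² = 2.74919
κ = 2ρ / |p|² = 2×1.55069 / 2.74919 = 1.12810
θ = 2·atan2(ρ, z) = 2·atan2(1.55069, 0.587) = 2.41785 rad
ℓ = θ/κ = 2.41785/1.12810 = 2.14329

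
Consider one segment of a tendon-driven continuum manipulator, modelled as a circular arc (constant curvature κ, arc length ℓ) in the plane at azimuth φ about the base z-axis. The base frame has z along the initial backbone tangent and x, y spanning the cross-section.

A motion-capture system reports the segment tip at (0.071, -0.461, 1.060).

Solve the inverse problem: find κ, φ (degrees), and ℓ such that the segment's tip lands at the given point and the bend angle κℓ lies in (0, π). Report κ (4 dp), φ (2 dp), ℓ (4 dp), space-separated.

ρ = √(x²+y²) = √(0.071² + -0.461²) = 0.46644
φ = atan2(y, x) mod 360° = atan2(-0.461, 0.071) = 278.7555°
|p|² = ρ² + z² = 0.46644² + 1.060² = 1.34116
κ = 2ρ / |p|² = 2×0.46644 / 1.34116 = 0.69557
θ = 2·atan2(ρ, z) = 2·atan2(0.46644, 1.060) = 0.82907 rad
ℓ = θ/κ = 0.82907/0.69557 = 1.19193

0.6956 278.76 1.1919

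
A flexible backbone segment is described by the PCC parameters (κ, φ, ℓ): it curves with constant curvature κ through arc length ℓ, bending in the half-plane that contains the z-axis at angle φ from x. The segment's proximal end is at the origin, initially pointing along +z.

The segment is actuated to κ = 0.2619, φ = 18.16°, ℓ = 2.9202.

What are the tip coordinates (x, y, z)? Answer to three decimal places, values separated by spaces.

1.010 0.331 2.644

θ = κ·ℓ = 0.2619 × 2.9202 = 0.76480 rad
ρ = (1 − cos θ)/κ = (1 − 0.72152)/0.2619 = 1.06330
z = sin θ / κ = 0.69239/0.2619 = 2.64373
x = ρ cos φ = 1.06330 × cos(18.16°) = 1.01034
y = ρ sin φ = 1.06330 × sin(18.16°) = 0.33140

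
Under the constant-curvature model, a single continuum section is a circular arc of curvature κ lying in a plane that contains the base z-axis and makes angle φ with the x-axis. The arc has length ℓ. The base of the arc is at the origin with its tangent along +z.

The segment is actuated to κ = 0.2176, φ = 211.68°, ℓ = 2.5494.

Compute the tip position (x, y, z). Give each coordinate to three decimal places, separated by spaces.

θ = κ·ℓ = 0.2176 × 2.5494 = 0.55475 rad
ρ = (1 − cos θ)/κ = (1 − 0.85003)/0.2176 = 0.68919
z = sin θ / κ = 0.52673/0.2176 = 2.42064
x = ρ cos φ = 0.68919 × cos(211.68°) = -0.58650
y = ρ sin φ = 0.68919 × sin(211.68°) = -0.36194

-0.586 -0.362 2.421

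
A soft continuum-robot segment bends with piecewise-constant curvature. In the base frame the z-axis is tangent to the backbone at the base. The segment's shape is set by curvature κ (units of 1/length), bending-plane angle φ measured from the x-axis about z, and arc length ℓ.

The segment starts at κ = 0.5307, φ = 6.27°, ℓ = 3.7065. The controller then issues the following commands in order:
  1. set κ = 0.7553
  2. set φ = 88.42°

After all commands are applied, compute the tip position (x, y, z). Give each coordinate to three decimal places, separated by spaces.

initial: κ=0.5307, φ=6.27°, ℓ=3.7065
cmd 1: set κ=0.7553 → (κ,φ,ℓ)=(0.7553,6.27°,3.7065) → tip=(2.5559,0.2808,0.4441)
cmd 2: set φ=88.42° → (κ,φ,ℓ)=(0.7553,88.42°,3.7065) → tip=(0.0709,2.5703,0.4441)

0.071 2.570 0.444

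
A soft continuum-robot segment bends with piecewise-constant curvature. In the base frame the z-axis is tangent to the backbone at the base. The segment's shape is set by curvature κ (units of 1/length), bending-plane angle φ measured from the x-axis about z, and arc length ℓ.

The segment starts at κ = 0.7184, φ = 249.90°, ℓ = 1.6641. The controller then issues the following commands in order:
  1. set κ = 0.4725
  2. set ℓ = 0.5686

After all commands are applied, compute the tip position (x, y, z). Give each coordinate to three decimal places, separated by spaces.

initial: κ=0.7184, φ=249.90°, ℓ=1.6641
cmd 1: set κ=0.4725 → (κ,φ,ℓ)=(0.4725,249.90°,1.6641) → tip=(-0.2135,-0.5834,1.4979)
cmd 2: set ℓ=0.5686 → (κ,φ,ℓ)=(0.4725,249.90°,0.5686) → tip=(-0.0261,-0.0713,0.5618)

-0.026 -0.071 0.562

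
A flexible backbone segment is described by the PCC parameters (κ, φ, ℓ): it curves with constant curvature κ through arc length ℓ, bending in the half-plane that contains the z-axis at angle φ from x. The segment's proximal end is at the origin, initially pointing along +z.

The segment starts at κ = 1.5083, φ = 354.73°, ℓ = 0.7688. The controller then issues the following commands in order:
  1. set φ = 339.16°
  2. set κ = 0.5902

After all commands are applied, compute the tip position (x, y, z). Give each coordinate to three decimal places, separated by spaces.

initial: κ=1.5083, φ=354.73°, ℓ=0.7688
cmd 1: set φ=339.16° → (κ,φ,ℓ)=(1.5083,339.16°,0.7688) → tip=(0.3719,-0.1416,0.6077)
cmd 2: set κ=0.5902 → (κ,φ,ℓ)=(0.5902,339.16°,0.7688) → tip=(0.1602,-0.0610,0.7427)

0.160 -0.061 0.743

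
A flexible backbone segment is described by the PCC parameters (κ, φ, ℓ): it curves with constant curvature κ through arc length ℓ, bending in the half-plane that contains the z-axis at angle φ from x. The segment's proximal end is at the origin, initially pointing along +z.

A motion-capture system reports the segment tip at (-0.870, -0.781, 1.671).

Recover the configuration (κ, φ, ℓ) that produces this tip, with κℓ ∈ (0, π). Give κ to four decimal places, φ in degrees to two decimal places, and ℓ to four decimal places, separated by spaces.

ρ = √(x²+y²) = √(-0.870² + -0.781²) = 1.16913
φ = atan2(y, x) mod 360° = atan2(-0.781, -0.870) = 221.9144°
|p|² = ρ² + z² = 1.16913² + 1.671² = 4.15910
κ = 2ρ / |p|² = 2×1.16913 / 4.15910 = 0.56220
θ = 2·atan2(ρ, z) = 2·atan2(1.16913, 1.671) = 1.22099 rad
ℓ = θ/κ = 1.22099/0.56220 = 2.17180

0.5622 221.91 2.1718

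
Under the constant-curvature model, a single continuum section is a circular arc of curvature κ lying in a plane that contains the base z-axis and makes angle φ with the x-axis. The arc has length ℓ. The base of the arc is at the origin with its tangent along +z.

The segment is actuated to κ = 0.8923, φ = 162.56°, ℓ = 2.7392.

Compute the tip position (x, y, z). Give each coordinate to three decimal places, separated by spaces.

θ = κ·ℓ = 0.8923 × 2.7392 = 2.44419 rad
ρ = (1 − cos θ)/κ = (1 − -0.76651)/0.8923 = 1.97973
z = sin θ / κ = 0.64223/0.8923 = 0.71975
x = ρ cos φ = 1.97973 × cos(162.56°) = -1.88872
y = ρ sin φ = 1.97973 × sin(162.56°) = 0.59334

-1.889 0.593 0.720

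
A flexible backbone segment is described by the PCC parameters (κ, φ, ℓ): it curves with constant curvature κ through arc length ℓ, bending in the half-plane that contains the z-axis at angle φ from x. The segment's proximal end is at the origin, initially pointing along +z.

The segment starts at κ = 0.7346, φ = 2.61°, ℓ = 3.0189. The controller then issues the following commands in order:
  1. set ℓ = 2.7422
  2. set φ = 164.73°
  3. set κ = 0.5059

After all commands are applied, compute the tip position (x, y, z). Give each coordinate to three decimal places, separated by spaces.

-1.559 0.426 1.943

initial: κ=0.7346, φ=2.61°, ℓ=3.0189
cmd 1: set ℓ=2.7422 → (κ,φ,ℓ)=(0.7346,2.61°,2.7422) → tip=(1.9436,0.0886,1.2295)
cmd 2: set φ=164.73° → (κ,φ,ℓ)=(0.7346,164.73°,2.7422) → tip=(-1.8769,0.5124,1.2295)
cmd 3: set κ=0.5059 → (κ,φ,ℓ)=(0.5059,164.73°,2.7422) → tip=(-1.5589,0.4256,1.9435)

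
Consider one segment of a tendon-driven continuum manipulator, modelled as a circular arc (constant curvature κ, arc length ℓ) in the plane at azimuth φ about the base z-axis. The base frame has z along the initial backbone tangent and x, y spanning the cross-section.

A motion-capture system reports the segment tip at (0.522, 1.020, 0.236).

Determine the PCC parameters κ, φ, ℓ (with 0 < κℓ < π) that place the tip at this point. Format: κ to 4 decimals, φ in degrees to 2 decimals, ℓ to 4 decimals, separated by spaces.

ρ = √(x²+y²) = √(0.522² + 1.020²) = 1.14581
φ = atan2(y, x) mod 360° = atan2(1.020, 0.522) = 62.8982°
|p|² = ρ² + z² = 1.14581² + 0.236² = 1.36858
κ = 2ρ / |p|² = 2×1.14581 / 1.36858 = 1.67445
θ = 2·atan2(ρ, z) = 2·atan2(1.14581, 0.236) = 2.73534 rad
ℓ = θ/κ = 2.73534/1.67445 = 1.63357

1.6745 62.90 1.6336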